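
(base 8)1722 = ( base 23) 1jc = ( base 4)33102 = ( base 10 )978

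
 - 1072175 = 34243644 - 35315819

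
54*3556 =192024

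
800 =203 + 597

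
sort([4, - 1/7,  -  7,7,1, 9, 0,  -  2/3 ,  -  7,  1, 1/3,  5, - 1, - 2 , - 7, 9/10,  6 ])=[ - 7,  -  7, - 7, - 2, - 1,-2/3,  -  1/7 , 0,1/3, 9/10, 1,1,  4,5, 6,7 , 9 ] 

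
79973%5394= 4457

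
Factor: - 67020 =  - 2^2*3^1*5^1*  1117^1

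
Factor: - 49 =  - 7^2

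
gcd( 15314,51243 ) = 589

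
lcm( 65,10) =130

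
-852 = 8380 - 9232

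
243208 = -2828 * (  -  86)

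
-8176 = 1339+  - 9515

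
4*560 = 2240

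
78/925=78/925 = 0.08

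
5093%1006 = 63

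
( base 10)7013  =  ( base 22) eah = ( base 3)100121202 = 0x1b65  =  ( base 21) FIK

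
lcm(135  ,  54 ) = 270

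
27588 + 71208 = 98796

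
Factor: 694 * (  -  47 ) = - 2^1 * 47^1*347^1  =  -32618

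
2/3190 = 1/1595=0.00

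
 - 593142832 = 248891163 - 842033995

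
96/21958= 48/10979 = 0.00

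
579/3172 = 579/3172 = 0.18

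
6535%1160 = 735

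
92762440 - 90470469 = 2291971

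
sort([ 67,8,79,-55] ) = [  -  55, 8, 67, 79 ]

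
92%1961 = 92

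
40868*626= 25583368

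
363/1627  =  363/1627 = 0.22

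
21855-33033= - 11178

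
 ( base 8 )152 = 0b1101010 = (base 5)411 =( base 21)51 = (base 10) 106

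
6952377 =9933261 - 2980884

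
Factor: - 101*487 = - 101^1* 487^1 = - 49187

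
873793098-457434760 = 416358338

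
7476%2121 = 1113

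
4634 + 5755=10389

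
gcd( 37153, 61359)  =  1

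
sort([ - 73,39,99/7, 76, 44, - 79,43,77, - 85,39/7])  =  [ - 85 ,-79, - 73,39/7,99/7, 39, 43, 44, 76,77 ] 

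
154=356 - 202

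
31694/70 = 452 + 27/35= 452.77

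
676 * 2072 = 1400672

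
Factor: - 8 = - 2^3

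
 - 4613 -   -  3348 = -1265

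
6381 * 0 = 0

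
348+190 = 538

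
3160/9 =3160/9 = 351.11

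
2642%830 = 152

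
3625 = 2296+1329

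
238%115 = 8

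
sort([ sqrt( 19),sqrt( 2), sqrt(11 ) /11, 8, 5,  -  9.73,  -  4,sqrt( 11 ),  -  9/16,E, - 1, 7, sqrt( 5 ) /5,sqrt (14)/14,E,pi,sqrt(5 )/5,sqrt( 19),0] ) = [ - 9.73, - 4, - 1,-9/16,0 , sqrt( 14)/14,sqrt(11)/11,sqrt( 5 )/5, sqrt( 5)/5, sqrt( 2),E,E,pi,sqrt( 11), sqrt(19),sqrt( 19),5,7,8]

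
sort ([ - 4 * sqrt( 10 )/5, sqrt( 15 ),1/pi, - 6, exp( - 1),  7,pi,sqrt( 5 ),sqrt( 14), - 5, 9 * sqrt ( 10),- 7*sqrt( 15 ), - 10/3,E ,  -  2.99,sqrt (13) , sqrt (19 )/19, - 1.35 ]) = [-7 *sqrt(15), - 6,- 5, - 10/3, - 2.99,-4*sqrt( 10 )/5, - 1.35 , sqrt( 19 )/19 , 1/pi,exp (-1 ), sqrt( 5 ), E,pi, sqrt( 13 ), sqrt(14),sqrt( 15),7 , 9*sqrt( 10 ) ] 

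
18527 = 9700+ 8827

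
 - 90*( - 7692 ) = 692280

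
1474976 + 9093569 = 10568545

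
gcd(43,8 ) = 1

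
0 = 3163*0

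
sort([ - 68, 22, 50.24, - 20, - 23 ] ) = [ - 68, - 23, - 20,22,50.24] 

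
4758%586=70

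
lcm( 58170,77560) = 232680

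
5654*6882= 38910828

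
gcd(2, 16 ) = 2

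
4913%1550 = 263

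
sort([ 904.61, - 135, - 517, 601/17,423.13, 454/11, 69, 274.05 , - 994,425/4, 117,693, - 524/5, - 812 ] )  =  [ - 994, - 812, - 517, - 135, - 524/5,601/17,454/11,69,425/4, 117,  274.05, 423.13,693 , 904.61]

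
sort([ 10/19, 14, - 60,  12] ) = [  -  60,  10/19,12,14 ]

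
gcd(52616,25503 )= 1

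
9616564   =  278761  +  9337803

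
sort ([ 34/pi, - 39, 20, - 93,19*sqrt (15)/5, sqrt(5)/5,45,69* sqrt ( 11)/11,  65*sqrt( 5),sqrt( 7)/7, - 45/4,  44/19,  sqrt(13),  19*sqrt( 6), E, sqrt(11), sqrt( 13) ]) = [ - 93,-39, - 45/4, sqrt( 7)/7,  sqrt( 5)/5, 44/19, E,sqrt(  11),sqrt(13 ), sqrt(13 ), 34/pi, 19*sqrt(15)/5, 20,  69*sqrt(11 )/11, 45,19*sqrt( 6),65*sqrt(5 ) ] 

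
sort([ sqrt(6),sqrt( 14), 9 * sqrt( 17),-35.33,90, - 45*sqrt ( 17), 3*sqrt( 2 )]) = [ - 45*sqrt( 17),  -  35.33,  sqrt(6), sqrt( 14),3*sqrt( 2) , 9*sqrt(  17 ), 90 ]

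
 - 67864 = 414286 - 482150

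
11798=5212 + 6586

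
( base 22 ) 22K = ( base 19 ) 2G6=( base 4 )100020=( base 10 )1032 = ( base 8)2010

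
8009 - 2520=5489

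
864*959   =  828576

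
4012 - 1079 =2933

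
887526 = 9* 98614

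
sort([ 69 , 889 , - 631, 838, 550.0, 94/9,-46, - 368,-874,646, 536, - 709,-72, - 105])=[ - 874, - 709, - 631, - 368,  -  105 , - 72, - 46, 94/9, 69 , 536, 550.0,  646, 838, 889 ] 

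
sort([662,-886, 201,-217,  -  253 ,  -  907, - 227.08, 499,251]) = [ - 907, - 886, -253, - 227.08,  -  217, 201,251,499,662 ]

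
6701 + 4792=11493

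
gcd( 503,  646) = 1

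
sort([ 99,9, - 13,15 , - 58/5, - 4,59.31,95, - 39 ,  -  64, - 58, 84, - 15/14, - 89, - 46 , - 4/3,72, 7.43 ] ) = [ - 89, -64, - 58, - 46, - 39, - 13,-58/5,  -  4, - 4/3, - 15/14, 7.43, 9, 15,59.31, 72,84,95,99 ] 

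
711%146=127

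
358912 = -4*(-89728)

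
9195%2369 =2088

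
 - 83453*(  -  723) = 60336519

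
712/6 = 356/3 =118.67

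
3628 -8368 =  - 4740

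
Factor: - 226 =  - 2^1* 113^1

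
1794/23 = 78 = 78.00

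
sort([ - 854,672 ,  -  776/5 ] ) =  [ - 854 , - 776/5,672 ] 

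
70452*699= 49245948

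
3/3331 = 3/3331 = 0.00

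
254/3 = 254/3= 84.67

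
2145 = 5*429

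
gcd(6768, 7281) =9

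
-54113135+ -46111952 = -100225087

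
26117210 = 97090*269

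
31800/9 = 10600/3 = 3533.33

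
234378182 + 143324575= 377702757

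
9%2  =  1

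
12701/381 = 12701/381= 33.34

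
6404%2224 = 1956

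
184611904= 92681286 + 91930618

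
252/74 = 3 + 15/37 = 3.41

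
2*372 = 744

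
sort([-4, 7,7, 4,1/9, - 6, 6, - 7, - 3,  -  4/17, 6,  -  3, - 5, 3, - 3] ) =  [-7,-6, - 5, -4,-3,  -  3, - 3,-4/17, 1/9, 3, 4,6, 6, 7,  7 ]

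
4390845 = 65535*67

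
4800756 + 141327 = 4942083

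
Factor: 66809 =66809^1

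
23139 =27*857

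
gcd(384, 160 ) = 32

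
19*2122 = 40318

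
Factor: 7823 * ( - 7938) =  - 2^1*3^4*7^2*7823^1= -62098974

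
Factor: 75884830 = 2^1 * 5^1 * 7^2*  251^1*617^1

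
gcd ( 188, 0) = 188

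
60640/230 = 263+ 15/23 = 263.65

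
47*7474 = 351278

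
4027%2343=1684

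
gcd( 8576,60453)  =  1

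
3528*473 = 1668744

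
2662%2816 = 2662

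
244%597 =244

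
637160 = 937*680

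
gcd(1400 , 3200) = 200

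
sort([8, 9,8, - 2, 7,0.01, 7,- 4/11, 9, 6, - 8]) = [ - 8, -2,-4/11, 0.01,6, 7, 7, 8,8, 9, 9]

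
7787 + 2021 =9808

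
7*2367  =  16569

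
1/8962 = 1/8962= 0.00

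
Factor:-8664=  - 2^3*3^1*19^2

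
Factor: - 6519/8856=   -  2^( - 3 )*3^( - 2)*53^1 = - 53/72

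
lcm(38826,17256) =155304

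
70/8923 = 70/8923 = 0.01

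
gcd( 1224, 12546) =306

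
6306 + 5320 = 11626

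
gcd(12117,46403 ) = 7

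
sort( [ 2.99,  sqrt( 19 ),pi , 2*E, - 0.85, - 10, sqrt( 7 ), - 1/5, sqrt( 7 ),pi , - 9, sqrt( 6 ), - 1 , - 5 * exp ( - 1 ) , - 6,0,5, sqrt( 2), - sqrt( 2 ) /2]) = [ - 10, - 9, - 6, - 5*exp( - 1 ) , - 1,-0.85, - sqrt( 2 )/2,-1/5,0,sqrt( 2),  sqrt(6),sqrt(7), sqrt( 7 ),2.99,pi , pi, sqrt (19 ),5,2*E] 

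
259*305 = 78995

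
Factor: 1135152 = 2^4*3^2*7883^1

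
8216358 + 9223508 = 17439866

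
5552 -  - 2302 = 7854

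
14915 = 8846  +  6069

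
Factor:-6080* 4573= -2^6*5^1*17^1*19^1*269^1 = - 27803840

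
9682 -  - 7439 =17121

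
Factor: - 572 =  - 2^2 * 11^1*13^1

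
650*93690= 60898500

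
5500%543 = 70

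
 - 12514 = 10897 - 23411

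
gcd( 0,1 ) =1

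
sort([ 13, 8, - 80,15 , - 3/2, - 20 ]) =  [  -  80, - 20,-3/2,  8,13, 15 ]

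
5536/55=100+36/55 = 100.65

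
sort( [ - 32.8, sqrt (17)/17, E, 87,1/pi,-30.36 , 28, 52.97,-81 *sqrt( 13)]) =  [ - 81*sqrt( 13), - 32.8, - 30.36, sqrt ( 17)/17,1/pi,E, 28,52.97,87]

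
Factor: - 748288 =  - 2^8*37^1*79^1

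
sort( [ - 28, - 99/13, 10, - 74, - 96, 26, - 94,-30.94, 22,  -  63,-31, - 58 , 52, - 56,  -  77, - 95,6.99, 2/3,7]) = [-96, - 95, - 94, -77, - 74,  -  63, - 58, - 56, - 31,-30.94, - 28, - 99/13, 2/3 , 6.99 , 7,10, 22, 26, 52 ]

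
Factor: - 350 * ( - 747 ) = 261450 = 2^1*3^2*5^2*7^1*83^1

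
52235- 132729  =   - 80494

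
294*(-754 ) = -221676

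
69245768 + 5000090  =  74245858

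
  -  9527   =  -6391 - 3136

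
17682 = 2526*7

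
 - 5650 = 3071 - 8721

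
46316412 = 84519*548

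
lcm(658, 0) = 0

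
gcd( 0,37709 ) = 37709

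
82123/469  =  175 + 48/469= 175.10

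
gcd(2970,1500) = 30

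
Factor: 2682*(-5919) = -2^1*3^3*149^1*1973^1=-15874758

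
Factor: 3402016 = 2^5*41^1*2593^1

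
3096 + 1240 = 4336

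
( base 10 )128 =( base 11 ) 107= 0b10000000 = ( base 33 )3t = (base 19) 6E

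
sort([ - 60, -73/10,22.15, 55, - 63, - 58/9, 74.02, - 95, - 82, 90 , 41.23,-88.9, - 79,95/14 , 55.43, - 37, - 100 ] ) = [ - 100, - 95, - 88.9, - 82, - 79 , - 63, - 60, - 37, - 73/10, - 58/9,95/14, 22.15,41.23 , 55,55.43,74.02,90]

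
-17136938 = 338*( - 50701)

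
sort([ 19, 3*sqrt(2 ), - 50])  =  [ - 50,3*sqrt ( 2), 19 ]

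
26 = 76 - 50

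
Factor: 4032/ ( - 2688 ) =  - 2^( - 1)  *  3^1 = - 3/2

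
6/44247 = 2/14749 = 0.00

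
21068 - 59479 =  - 38411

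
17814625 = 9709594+8105031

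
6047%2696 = 655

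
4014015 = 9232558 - 5218543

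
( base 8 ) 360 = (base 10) 240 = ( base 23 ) aa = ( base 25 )9f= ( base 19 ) cc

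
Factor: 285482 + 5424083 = 5709565 = 5^1  *  907^1*1259^1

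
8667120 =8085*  1072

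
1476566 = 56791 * 26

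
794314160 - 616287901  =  178026259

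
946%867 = 79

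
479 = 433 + 46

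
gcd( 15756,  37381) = 1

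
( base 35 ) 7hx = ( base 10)9203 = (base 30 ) A6N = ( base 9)13555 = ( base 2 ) 10001111110011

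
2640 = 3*880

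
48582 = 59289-10707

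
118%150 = 118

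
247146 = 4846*51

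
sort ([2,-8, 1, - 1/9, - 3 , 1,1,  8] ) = [ - 8, - 3, - 1/9,1,1, 1,2 , 8]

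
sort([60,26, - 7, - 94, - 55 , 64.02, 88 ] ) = [ - 94, - 55, - 7, 26, 60,64.02, 88 ]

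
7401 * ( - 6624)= - 49024224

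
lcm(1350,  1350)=1350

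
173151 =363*477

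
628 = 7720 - 7092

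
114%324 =114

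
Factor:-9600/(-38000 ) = 2^3*3^1* 5^( - 1 ) * 19^ (-1 ) =24/95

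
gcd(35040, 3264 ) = 96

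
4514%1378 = 380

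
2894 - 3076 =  - 182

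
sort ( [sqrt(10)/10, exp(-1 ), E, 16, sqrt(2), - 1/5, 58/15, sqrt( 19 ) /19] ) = [-1/5,  sqrt( 19 ) /19,sqrt ( 10 )/10,exp( - 1 ),sqrt( 2 ), E, 58/15, 16]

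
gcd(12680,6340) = 6340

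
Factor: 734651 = 307^1*  2393^1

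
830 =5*166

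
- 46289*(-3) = 138867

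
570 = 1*570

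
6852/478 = 3426/239=14.33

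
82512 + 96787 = 179299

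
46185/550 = 9237/110 = 83.97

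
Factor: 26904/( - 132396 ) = - 2^1*11^( - 1) * 17^( - 1)*19^1 = - 38/187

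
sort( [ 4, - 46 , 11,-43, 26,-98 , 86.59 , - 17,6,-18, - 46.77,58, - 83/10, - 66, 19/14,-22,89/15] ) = [-98, - 66, - 46.77, - 46 , - 43, - 22 , - 18, - 17,-83/10,19/14 , 4,89/15,  6,  11, 26 , 58,86.59 ]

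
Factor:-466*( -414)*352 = 2^7*3^2*11^1*23^1 * 233^1 = 67909248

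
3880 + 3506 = 7386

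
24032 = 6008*4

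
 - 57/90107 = - 1 + 90050/90107   =  - 0.00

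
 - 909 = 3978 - 4887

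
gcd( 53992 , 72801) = 1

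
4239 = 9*471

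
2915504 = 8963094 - 6047590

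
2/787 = 2/787=0.00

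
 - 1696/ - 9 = 1696/9 = 188.44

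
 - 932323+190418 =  - 741905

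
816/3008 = 51/188 = 0.27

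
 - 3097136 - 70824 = - 3167960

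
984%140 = 4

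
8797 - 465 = 8332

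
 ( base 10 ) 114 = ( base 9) 136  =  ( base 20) 5E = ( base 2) 1110010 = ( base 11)A4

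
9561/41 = 9561/41 = 233.20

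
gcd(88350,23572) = 2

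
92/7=92/7 = 13.14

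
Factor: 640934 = 2^1*7^1 * 17^1 * 2693^1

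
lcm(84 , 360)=2520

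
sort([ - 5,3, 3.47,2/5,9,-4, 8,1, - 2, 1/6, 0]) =[ - 5, - 4, - 2,0  ,  1/6, 2/5, 1, 3,  3.47,  8, 9]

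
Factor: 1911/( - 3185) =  - 3/5  =  -  3^1*5^(  -  1) 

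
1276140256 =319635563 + 956504693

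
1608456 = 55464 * 29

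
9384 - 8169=1215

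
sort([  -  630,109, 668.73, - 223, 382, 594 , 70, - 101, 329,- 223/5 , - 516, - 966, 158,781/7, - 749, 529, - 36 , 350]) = [ - 966,-749, - 630 , - 516,-223,- 101, - 223/5, - 36,70 , 109, 781/7 , 158,329,350, 382 , 529, 594,  668.73]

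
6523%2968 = 587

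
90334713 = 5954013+84380700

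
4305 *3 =12915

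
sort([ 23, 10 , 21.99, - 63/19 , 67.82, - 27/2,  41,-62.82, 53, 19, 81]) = [-62.82,-27/2,  -  63/19, 10 , 19, 21.99,23, 41,  53, 67.82 , 81]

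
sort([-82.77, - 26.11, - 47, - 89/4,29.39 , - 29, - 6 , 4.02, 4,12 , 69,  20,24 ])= [ - 82.77, - 47,-29, - 26.11,-89/4 , - 6,4, 4.02, 12, 20, 24,29.39, 69]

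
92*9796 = 901232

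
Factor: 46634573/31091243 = 41^(-1 ) * 758323^( - 1 )*46634573^1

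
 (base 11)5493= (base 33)6LE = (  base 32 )729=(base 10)7241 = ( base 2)1110001001001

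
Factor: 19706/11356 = 2^(-1) * 17^(-1) * 59^1= 59/34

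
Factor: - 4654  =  -2^1*13^1*179^1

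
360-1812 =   -  1452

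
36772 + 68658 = 105430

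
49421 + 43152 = 92573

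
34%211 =34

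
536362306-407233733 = 129128573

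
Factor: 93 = 3^1*31^1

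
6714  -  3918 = 2796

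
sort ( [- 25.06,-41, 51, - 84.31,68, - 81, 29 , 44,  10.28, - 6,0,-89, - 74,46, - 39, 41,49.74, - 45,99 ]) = [  -  89, -84.31,-81, - 74, - 45, - 41, - 39, - 25.06,  -  6,0, 10.28,  29,41, 44,46, 49.74 , 51,68, 99 ] 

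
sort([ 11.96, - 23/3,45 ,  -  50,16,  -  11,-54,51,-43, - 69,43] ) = [ - 69, - 54, -50, - 43, - 11, - 23/3,11.96,16,43,45,51 ] 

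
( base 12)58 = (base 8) 104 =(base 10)68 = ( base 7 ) 125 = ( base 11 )62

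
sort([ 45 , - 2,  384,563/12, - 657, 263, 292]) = [-657,-2, 45,563/12 , 263,292, 384]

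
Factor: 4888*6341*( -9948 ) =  - 2^5*3^1*13^1*17^1*47^1*373^1*829^1 = - 308336349984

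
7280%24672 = 7280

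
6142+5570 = 11712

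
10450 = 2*5225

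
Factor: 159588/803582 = 2^1*3^2 *11^1*997^ ( -1 ) = 198/997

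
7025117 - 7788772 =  - 763655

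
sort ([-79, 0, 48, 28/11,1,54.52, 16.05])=[ -79,0,1, 28/11,16.05,48, 54.52]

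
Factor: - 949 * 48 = -45552 = -2^4* 3^1*13^1*73^1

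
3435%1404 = 627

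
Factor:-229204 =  - 2^2*57301^1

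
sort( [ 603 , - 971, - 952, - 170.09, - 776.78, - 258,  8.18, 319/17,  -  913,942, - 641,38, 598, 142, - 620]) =[ - 971, - 952, - 913, - 776.78,  -  641, - 620,-258, - 170.09,  8.18, 319/17, 38, 142, 598 , 603,942]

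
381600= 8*47700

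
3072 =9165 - 6093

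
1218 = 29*42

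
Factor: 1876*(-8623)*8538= - 2^3*3^1* 7^1 * 67^1*1423^1*8623^1=- 138117074424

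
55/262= 55/262 = 0.21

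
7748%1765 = 688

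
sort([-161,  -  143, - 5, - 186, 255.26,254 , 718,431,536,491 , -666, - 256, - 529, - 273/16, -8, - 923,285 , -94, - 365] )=[- 923, - 666, - 529 , - 365, - 256, - 186,  -  161, - 143 ,-94, - 273/16,-8, - 5, 254, 255.26, 285, 431, 491,536, 718 ]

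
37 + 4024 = 4061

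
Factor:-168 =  - 2^3*3^1*7^1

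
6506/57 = 6506/57 = 114.14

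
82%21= 19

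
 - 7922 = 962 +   -  8884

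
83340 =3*27780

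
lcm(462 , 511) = 33726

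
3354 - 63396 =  - 60042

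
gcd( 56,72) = 8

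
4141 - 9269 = -5128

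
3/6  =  1/2 = 0.50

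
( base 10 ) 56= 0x38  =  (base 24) 28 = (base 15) 3b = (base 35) 1l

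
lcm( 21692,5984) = 173536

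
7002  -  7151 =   -  149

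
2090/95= 22 = 22.00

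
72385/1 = 72385 = 72385.00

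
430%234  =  196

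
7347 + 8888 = 16235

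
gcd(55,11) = 11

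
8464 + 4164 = 12628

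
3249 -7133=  - 3884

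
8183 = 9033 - 850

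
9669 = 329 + 9340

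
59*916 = 54044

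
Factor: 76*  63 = 2^2*3^2*7^1*19^1 = 4788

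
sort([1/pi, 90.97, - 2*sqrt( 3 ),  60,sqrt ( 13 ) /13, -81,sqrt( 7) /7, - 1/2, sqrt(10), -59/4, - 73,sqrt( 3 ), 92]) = [-81, - 73,  -  59/4, - 2*sqrt ( 3 ),  -  1/2, sqrt ( 13) /13, 1/pi, sqrt( 7) /7, sqrt(  3), sqrt( 10 ),60,90.97, 92]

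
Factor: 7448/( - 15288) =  -3^( - 1)*13^( - 1) * 19^1 =-19/39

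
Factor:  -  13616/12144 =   -  3^( - 1 )*11^( - 1 )*37^1=- 37/33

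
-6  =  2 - 8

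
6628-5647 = 981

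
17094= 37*462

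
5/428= 5/428= 0.01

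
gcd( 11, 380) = 1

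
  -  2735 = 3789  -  6524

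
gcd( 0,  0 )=0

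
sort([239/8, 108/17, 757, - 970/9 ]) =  [ - 970/9, 108/17, 239/8, 757 ] 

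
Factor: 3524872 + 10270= 3535142=   2^1*13^2*10459^1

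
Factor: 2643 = 3^1*881^1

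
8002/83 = 8002/83 = 96.41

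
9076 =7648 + 1428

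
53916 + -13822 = 40094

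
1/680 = 1/680= 0.00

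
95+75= 170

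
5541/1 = 5541 = 5541.00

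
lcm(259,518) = 518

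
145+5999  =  6144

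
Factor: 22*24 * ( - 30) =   -  2^5*3^2*5^1 * 11^1 = - 15840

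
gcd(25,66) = 1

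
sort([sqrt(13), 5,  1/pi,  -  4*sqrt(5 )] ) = [ - 4*sqrt(5), 1/pi,sqrt( 13 ), 5 ]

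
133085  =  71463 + 61622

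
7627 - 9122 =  - 1495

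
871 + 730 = 1601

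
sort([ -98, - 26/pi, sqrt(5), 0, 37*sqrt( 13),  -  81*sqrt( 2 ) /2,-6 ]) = [ - 98, - 81  *  sqrt(2)/2, - 26/pi, - 6,0, sqrt( 5 ),37*sqrt( 13)] 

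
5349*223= 1192827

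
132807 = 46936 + 85871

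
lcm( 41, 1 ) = 41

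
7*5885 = 41195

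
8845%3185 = 2475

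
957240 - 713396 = 243844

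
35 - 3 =32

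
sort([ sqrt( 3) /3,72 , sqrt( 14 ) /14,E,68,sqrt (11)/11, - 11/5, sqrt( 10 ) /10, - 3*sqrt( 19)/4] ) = [- 3*sqrt( 19 )/4,-11/5, sqrt( 14 )/14,sqrt(11)/11, sqrt( 10 ) /10 , sqrt(3) /3,E, 68,72]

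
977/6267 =977/6267 = 0.16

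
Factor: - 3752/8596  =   - 134/307 = - 2^1*67^1 * 307^( - 1)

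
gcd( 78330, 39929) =1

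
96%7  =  5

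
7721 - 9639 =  - 1918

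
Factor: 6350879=71^1*89449^1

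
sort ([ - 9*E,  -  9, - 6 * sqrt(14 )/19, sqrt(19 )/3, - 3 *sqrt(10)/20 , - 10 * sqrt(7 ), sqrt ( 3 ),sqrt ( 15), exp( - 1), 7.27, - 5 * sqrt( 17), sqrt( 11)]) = [ - 10*sqrt(7 ),-9*E, - 5*sqrt ( 17), - 9,-6 * sqrt (14)/19, - 3*sqrt(10)/20, exp ( -1 ),sqrt( 19) /3, sqrt(3),sqrt( 11 ),sqrt(15 ), 7.27 ] 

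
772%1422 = 772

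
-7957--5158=-2799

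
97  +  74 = 171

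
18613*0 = 0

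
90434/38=45217/19=   2379.84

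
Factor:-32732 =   -  2^2*7^2*167^1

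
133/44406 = 133/44406 = 0.00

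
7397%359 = 217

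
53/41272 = 53/41272 = 0.00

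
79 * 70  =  5530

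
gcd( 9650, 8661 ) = 1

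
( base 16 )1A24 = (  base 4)1220210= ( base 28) 8f0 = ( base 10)6692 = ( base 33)64q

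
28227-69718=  - 41491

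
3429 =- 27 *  (-127)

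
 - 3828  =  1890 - 5718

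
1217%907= 310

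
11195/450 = 24 + 79/90=24.88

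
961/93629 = 961/93629= 0.01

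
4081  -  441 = 3640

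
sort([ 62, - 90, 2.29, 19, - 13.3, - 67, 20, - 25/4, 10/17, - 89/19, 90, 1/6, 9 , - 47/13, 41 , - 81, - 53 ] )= [ - 90, - 81, - 67, - 53, - 13.3, - 25/4, - 89/19, - 47/13, 1/6, 10/17, 2.29, 9,19, 20, 41, 62,90 ] 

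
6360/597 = 2120/199 = 10.65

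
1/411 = 1/411 =0.00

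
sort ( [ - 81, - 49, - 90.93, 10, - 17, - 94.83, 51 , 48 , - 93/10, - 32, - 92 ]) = [ - 94.83, - 92, - 90.93, - 81, - 49, - 32,  -  17,-93/10, 10, 48, 51]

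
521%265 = 256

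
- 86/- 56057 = 86/56057 = 0.00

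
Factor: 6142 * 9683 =59472986 = 2^1*23^1* 37^1 *83^1*421^1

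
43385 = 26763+16622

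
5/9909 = 5/9909 = 0.00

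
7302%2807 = 1688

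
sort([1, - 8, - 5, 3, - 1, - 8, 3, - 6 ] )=[  -  8, - 8,- 6  , - 5,  -  1,1, 3,3 ]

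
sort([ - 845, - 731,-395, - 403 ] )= [ - 845,-731, - 403, - 395]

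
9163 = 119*77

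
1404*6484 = 9103536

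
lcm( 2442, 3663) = 7326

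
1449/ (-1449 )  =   - 1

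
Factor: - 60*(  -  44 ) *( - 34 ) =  - 89760 = - 2^5*3^1*5^1*11^1*17^1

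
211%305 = 211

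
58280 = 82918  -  24638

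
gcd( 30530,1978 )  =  86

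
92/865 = 92/865 = 0.11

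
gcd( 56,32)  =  8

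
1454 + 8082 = 9536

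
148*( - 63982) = - 9469336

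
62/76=31/38 = 0.82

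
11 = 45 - 34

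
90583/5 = 90583/5= 18116.60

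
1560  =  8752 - 7192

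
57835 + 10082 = 67917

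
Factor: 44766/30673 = 2^1*3^3*37^( - 1) = 54/37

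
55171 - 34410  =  20761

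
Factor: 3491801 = 19^1*37^1*4967^1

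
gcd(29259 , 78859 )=1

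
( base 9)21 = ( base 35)J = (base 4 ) 103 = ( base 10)19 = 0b10011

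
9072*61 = 553392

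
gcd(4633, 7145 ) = 1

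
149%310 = 149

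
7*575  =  4025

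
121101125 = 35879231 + 85221894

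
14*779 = 10906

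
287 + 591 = 878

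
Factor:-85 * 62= - 5270 = - 2^1 * 5^1*17^1*31^1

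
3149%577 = 264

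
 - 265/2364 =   -  265/2364  =  - 0.11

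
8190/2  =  4095  =  4095.00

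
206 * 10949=2255494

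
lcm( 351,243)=3159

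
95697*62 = 5933214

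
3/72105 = 1/24035 = 0.00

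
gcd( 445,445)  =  445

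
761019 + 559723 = 1320742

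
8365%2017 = 297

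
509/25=20 + 9/25 = 20.36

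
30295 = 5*6059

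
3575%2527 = 1048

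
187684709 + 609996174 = 797680883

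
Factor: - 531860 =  - 2^2*5^1*7^1*29^1*131^1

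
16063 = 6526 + 9537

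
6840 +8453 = 15293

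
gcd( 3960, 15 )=15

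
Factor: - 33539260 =-2^2*5^1*1676963^1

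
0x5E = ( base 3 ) 10111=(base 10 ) 94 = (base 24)3M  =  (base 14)6a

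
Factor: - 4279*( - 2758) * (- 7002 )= - 82633976964 =- 2^2*3^2*7^1 * 11^1*197^1*389^2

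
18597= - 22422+41019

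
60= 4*15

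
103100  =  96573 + 6527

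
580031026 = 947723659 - 367692633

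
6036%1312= 788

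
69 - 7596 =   -  7527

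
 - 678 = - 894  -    -  216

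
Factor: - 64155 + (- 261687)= - 2^1*3^1*11^1*4937^1 = -325842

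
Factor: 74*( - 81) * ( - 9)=53946 = 2^1*3^6*37^1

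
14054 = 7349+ 6705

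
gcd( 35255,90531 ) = 1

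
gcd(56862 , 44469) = 729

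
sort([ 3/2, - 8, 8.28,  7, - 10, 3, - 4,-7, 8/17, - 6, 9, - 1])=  [-10, - 8 , - 7, - 6, - 4, - 1, 8/17, 3/2,3,7, 8.28, 9 ]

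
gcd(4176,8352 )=4176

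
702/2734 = 351/1367 = 0.26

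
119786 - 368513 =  -248727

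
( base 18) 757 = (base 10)2365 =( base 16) 93d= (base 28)30d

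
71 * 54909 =3898539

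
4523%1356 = 455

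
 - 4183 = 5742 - 9925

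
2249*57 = 128193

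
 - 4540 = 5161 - 9701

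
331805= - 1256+333061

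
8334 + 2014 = 10348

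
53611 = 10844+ 42767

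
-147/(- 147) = 1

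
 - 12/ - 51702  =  2/8617 = 0.00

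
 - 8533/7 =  - 1219 = - 1219.00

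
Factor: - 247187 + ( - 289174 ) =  - 3^1 * 7^1*25541^1 = - 536361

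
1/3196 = 1/3196 = 0.00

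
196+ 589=785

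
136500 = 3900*35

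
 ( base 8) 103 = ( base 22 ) 31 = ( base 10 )67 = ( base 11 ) 61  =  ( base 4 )1003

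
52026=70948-18922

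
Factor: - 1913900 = - 2^2*5^2  *19139^1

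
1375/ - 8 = -172 + 1/8 = -171.88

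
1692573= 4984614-3292041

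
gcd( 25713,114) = 3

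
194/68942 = 97/34471 = 0.00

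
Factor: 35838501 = 3^1*67^1*178301^1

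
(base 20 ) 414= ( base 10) 1624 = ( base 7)4510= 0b11001011000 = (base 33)1G7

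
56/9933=8/1419 = 0.01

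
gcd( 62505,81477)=9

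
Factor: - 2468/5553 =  - 4/9  =  - 2^2 * 3^( - 2)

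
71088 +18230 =89318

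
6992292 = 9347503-2355211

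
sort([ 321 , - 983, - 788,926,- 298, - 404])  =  [ - 983, - 788,-404, - 298, 321,926 ]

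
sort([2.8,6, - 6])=[- 6, 2.8,6]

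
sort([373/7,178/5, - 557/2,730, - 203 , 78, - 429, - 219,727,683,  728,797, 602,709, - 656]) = [-656, -429,-557/2, - 219,-203,178/5 , 373/7 , 78, 602,  683,709,727,  728,730,797] 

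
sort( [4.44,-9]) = [-9, 4.44]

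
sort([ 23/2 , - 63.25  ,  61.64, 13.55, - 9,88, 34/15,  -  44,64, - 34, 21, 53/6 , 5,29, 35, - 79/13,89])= [- 63.25, - 44, - 34 , - 9, - 79/13,  34/15, 5, 53/6,23/2  ,  13.55,21,  29,35,61.64,64,88, 89]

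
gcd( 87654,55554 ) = 6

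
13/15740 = 13/15740 = 0.00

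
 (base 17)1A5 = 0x1D0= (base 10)464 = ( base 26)hm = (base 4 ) 13100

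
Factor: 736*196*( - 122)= - 2^8*7^2 * 23^1 * 61^1=- 17599232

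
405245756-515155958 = - 109910202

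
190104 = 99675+90429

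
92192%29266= 4394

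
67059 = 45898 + 21161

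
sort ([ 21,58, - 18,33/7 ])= [ - 18,33/7,21,58 ]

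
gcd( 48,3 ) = 3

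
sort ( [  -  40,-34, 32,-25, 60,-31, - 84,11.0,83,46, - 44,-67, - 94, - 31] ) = [  -  94, - 84, -67,- 44, - 40,-34, - 31,- 31, - 25, 11.0,32, 46, 60, 83 ] 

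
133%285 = 133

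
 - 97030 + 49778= - 47252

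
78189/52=1503 + 33/52 = 1503.63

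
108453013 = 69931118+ 38521895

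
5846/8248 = 2923/4124 = 0.71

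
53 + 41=94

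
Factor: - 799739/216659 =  - 29^( - 1)*31^( - 1) * 241^(  -  1)*799739^1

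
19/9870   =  19/9870 = 0.00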